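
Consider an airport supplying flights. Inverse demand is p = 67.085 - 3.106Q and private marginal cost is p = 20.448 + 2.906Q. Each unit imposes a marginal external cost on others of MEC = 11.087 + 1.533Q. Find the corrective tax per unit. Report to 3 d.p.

tax = 18.310 per unit

Social marginal cost = private MC + MEC = 31.535 + 4.439Q.
Set SMC = demand: 31.535 + 4.439Q = 67.085 - 3.106Q → Q* = 4.7117.
The Pigouvian tax equals MEC at Q*: 11.087 + 1.533×4.7117 = 18.3100.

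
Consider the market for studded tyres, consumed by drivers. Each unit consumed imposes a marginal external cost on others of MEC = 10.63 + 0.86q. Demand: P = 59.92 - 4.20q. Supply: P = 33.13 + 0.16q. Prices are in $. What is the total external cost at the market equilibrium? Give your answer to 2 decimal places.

$81.55

Market equilibrium (private): 33.13 + 0.16q = 59.92 - 4.20q → q_m = 6.1445.
Total external cost = ∫₀^{q_m} (10.63 + 0.86q) dq = 10.63×6.1445 + ½×0.86×6.1445² = 81.5506.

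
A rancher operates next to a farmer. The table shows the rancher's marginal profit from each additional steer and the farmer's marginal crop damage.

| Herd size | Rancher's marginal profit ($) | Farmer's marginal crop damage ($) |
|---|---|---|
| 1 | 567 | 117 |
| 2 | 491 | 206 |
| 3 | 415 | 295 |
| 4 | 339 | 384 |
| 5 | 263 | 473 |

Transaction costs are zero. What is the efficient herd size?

3

Bargaining reaches the level where marginal profit last exceeds marginal crop damage.
That holds through level 3 (415 ≥ 295) but not at 4 (339 < 384).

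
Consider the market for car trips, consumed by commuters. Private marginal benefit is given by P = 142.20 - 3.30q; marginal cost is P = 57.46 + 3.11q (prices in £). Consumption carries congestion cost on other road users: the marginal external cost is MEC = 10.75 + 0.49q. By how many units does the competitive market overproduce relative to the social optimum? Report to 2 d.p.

Market equilibrium (private): 57.46 + 3.11q = 142.20 - 3.30q → q_m = 13.2200.
Social marginal benefit = demand − MEC = 131.45 - 3.79q.
Set SMB = MC: 131.45 - 3.79q = 57.46 + 3.11q → q* = 10.7232.
Gap = |13.2200 − 10.7232| = 2.4968.

2.50 units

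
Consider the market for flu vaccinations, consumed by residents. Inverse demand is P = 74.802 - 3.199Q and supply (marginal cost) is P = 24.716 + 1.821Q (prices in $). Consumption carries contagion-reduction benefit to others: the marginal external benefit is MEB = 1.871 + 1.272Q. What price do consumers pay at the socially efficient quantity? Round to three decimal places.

Social marginal benefit = demand + MEB = 76.673 - 1.927Q.
Set SMB = MC: 76.673 - 1.927Q = 24.716 + 1.821Q → Q* = 13.8626.
Consumer price on the demand curve at Q*: 74.802 − 3.199×13.8626 = 30.4555.

P = $30.456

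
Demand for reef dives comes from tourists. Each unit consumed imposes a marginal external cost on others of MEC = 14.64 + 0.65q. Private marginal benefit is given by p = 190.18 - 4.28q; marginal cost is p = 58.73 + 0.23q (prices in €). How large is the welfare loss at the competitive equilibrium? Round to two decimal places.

DWL = €109.30

Market equilibrium (private): 58.73 + 0.23q = 190.18 - 4.28q → q_m = 29.1463.
Social marginal benefit = demand − MEC = 175.54 - 4.93q.
Set SMB = MC: 175.54 - 4.93q = 58.73 + 0.23q → q* = 22.6376.
The loss is the area between SMB and MC from q* to q_m; with linear curves that's a triangle of height MEC(q_m).
DWL = ½ × 6.5087 × 33.5851 = 109.2977.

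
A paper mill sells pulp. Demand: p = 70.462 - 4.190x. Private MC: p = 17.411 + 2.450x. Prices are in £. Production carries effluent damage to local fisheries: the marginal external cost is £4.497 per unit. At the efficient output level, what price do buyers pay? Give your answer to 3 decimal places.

Social marginal cost = private MC + MEC = 21.908 + 2.450x.
Set SMC = demand: 21.908 + 2.450x = 70.462 - 4.190x → x* = 7.3123.
Consumer price on the demand curve at x*: 70.462 − 4.190×7.3123 = 39.8235.

P = £39.823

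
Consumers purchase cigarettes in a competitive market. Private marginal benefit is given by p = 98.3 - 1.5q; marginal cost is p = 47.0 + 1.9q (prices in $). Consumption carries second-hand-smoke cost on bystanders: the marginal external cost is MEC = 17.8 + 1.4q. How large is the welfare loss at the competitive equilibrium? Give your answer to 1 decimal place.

Market equilibrium (private): 47.0 + 1.9q = 98.3 - 1.5q → q_m = 15.0882.
Social marginal benefit = demand − MEC = 80.5 - 2.9q.
Set SMB = MC: 80.5 - 2.9q = 47.0 + 1.9q → q* = 6.9792.
The loss is the area between SMB and MC from q* to q_m; with linear curves that's a triangle of height MEC(q_m).
DWL = ½ × 8.1090 × 38.9235 = 157.8153.

DWL = $157.8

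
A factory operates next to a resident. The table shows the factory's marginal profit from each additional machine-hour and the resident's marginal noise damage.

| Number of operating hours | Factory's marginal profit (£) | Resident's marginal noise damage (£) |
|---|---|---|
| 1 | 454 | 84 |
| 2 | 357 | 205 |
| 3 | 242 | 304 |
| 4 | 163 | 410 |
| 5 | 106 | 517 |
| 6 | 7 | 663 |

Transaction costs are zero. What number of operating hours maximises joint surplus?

Bargaining reaches the level where marginal profit last exceeds marginal noise damage.
That holds through level 2 (357 ≥ 205) but not at 3 (242 < 304).

2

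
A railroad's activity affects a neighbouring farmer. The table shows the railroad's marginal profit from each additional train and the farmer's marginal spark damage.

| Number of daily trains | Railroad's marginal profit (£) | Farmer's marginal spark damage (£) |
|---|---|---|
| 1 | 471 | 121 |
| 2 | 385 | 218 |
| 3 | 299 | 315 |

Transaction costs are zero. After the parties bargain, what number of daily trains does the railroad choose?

Bargaining reaches the level where marginal profit last exceeds marginal spark damage.
That holds through level 2 (385 ≥ 218) but not at 3 (299 < 315).

2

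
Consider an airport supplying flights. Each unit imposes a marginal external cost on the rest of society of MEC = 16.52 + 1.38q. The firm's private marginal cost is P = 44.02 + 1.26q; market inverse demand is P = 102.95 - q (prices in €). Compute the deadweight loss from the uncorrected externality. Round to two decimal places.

DWL = €378.66

Market equilibrium (private): 44.02 + 1.26q = 102.95 - q → q_m = 26.0752.
Social marginal cost = private MC + MEC = 60.54 + 2.64q.
Set SMC = demand: 60.54 + 2.64q = 102.95 - q → q* = 11.6511.
The welfare-loss triangle has base |q_m − q*| and height MEC(q_m) (the vertical gap between SMC and demand is zero at q* and MEC at q_m).
DWL = ½ × 14.4241 × 52.5038 = 378.6600.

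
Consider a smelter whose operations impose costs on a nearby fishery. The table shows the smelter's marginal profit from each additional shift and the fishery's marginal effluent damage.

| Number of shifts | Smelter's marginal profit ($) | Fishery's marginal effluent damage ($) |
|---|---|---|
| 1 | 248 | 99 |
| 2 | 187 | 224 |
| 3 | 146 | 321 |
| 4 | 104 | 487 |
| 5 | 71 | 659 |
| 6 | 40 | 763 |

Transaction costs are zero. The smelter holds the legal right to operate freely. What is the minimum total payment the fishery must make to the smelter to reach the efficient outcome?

$548

Left alone the smelter would choose level 6 (marginal profit stays positive).
Efficient level: k* = 1 (marginal profit ≥ marginal effluent damage through 1).
The fishery must at least cover the smelter's forgone profit from cutting 6→1: 187 + 146 + 104 + 71 + 40 = 548.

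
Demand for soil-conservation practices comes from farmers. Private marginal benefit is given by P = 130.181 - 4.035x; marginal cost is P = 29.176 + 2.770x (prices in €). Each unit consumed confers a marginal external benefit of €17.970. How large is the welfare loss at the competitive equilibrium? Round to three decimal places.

DWL = €23.727

Market equilibrium (private): 29.176 + 2.770x = 130.181 - 4.035x → x_m = 14.8428.
Social marginal benefit = demand + MEB = 148.151 - 4.035x.
Set SMB = MC: 148.151 - 4.035x = 29.176 + 2.770x → x* = 17.4835.
The welfare-loss triangle has base |x_m − x*| and height MEB(x_m) (the vertical gap between SMB and MC is zero at x* and MEB at x_m).
DWL = ½ × 2.6407 × 17.9700 = 23.7267.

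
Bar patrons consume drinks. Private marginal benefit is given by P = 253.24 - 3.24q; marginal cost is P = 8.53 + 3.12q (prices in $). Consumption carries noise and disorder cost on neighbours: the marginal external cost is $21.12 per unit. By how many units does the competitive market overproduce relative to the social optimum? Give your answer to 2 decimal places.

Market equilibrium (private): 8.53 + 3.12q = 253.24 - 3.24q → q_m = 38.4764.
Social marginal benefit = demand − MEC = 232.12 - 3.24q.
Set SMB = MC: 232.12 - 3.24q = 8.53 + 3.12q → q* = 35.1557.
Gap = |38.4764 − 35.1557| = 3.3207.

3.32 units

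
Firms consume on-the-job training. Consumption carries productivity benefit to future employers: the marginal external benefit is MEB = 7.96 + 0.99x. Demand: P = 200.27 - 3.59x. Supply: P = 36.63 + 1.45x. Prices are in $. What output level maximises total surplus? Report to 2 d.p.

x* = 42.37

Social marginal benefit = demand + MEB = 208.23 - 2.60x.
Set SMB = MC: 208.23 - 2.60x = 36.63 + 1.45x → x* = 42.3704.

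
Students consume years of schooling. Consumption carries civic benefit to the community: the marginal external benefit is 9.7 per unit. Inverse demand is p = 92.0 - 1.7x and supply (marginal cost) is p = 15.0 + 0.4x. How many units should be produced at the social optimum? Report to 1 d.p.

Social marginal benefit = demand + MEB = 101.7 - 1.7x.
Set SMB = MC: 101.7 - 1.7x = 15.0 + 0.4x → x* = 41.2857.

x* = 41.3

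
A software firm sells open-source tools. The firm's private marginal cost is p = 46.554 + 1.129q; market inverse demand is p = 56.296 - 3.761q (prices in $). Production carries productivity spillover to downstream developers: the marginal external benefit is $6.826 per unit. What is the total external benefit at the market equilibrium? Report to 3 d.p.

Market equilibrium (private): 46.554 + 1.129q = 56.296 - 3.761q → q_m = 1.9922.
Total external benefit = MEB × q_m = 6.826 × 1.9922 = 13.5988.

$13.599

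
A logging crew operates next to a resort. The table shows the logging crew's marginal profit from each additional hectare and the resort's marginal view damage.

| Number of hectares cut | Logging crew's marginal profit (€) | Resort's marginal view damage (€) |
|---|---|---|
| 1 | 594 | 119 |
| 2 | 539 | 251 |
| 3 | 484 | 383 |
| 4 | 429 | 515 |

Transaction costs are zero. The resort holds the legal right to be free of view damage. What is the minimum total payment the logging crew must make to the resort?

€753

Efficient level: marginal profit ≥ marginal view damage through level 3, so k* = 3.
With the resort holding the right, the logging crew must at least compensate total damage at k*: 119 + 251 + 383 = 753.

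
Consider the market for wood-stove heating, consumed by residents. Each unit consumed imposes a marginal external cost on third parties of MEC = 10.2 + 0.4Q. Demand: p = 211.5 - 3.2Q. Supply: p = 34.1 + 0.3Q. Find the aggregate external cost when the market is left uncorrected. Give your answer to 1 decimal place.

Market equilibrium (private): 34.1 + 0.3Q = 211.5 - 3.2Q → Q_m = 50.6857.
Total external cost = ∫₀^{Q_m} (10.2 + 0.4Q) dQ = 10.2×50.6857 + ½×0.4×50.6857² = 1030.8022.

1030.8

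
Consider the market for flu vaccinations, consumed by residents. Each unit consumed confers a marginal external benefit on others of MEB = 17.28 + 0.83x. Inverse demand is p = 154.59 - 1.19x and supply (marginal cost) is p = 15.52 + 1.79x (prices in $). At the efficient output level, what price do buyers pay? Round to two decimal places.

Social marginal benefit = demand + MEB = 171.87 - 0.36x.
Set SMB = MC: 171.87 - 0.36x = 15.52 + 1.79x → x* = 72.7209.
Consumer price on the demand curve at x*: 154.59 − 1.19×72.7209 = 68.0521.

P = $68.05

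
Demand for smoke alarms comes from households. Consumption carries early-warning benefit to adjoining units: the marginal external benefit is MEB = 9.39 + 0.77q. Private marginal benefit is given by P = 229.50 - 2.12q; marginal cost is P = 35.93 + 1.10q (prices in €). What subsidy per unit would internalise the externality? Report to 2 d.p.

Social marginal benefit = demand + MEB = 238.89 - 1.35q.
Set SMB = MC: 238.89 - 1.35q = 35.93 + 1.10q → q* = 82.8408.
The Pigouvian subsidy equals MEB at q*: 9.39 + 0.77×82.8408 = 73.1774.

subsidy = €73.18 per unit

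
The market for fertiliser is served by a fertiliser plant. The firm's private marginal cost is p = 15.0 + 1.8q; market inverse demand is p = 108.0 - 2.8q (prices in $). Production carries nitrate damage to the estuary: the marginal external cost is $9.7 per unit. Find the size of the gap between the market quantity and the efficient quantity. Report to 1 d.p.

Market equilibrium (private): 15.0 + 1.8q = 108.0 - 2.8q → q_m = 20.2174.
Social marginal cost = private MC + MEC = 24.7 + 1.8q.
Set SMC = demand: 24.7 + 1.8q = 108.0 - 2.8q → q* = 18.1087.
Gap = |20.2174 − 18.1087| = 2.1087.

2.1 units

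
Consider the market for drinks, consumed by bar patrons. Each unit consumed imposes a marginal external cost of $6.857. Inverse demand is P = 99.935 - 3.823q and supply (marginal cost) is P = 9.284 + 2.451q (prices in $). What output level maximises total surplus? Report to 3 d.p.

Social marginal benefit = demand − MEC = 93.078 - 3.823q.
Set SMB = MC: 93.078 - 3.823q = 9.284 + 2.451q → q* = 13.3558.

q* = 13.356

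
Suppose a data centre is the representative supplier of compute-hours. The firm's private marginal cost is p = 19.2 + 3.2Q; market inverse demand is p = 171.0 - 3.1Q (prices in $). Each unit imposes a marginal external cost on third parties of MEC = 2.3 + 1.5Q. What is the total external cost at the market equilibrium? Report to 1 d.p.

Market equilibrium (private): 19.2 + 3.2Q = 171.0 - 3.1Q → Q_m = 24.0952.
Total external cost = ∫₀^{Q_m} (2.3 + 1.5Q) dQ = 2.3×24.0952 + ½×1.5×24.0952² = 490.8530.

$490.9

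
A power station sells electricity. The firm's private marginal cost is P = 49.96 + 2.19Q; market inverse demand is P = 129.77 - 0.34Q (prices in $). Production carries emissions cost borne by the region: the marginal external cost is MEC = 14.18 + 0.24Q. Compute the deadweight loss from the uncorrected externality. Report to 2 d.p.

Market equilibrium (private): 49.96 + 2.19Q = 129.77 - 0.34Q → Q_m = 31.5455.
Social marginal cost = private MC + MEC = 64.14 + 2.43Q.
Set SMC = demand: 64.14 + 2.43Q = 129.77 - 0.34Q → Q* = 23.6931.
Height of the DWL triangle at Q_m is SMC(Q_m) − demand(Q_m) = MEC(Q_m) = 21.7509.
DWL = ½ × 7.8524 × 21.7509 = 85.3984.

DWL = $85.40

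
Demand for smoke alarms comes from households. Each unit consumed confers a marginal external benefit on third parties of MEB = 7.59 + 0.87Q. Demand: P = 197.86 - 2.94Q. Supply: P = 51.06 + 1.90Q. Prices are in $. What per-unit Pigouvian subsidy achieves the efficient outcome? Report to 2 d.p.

subsidy = $41.42 per unit

Social marginal benefit = demand + MEB = 205.45 - 2.07Q.
Set SMB = MC: 205.45 - 2.07Q = 51.06 + 1.90Q → Q* = 38.8892.
The Pigouvian subsidy equals MEB at Q*: 7.59 + 0.87×38.8892 = 41.4236.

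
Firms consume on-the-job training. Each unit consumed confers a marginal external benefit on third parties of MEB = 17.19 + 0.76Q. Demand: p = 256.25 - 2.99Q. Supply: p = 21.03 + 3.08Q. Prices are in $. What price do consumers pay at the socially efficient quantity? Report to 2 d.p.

Social marginal benefit = demand + MEB = 273.44 - 2.23Q.
Set SMB = MC: 273.44 - 2.23Q = 21.03 + 3.08Q → Q* = 47.5348.
Consumer price on the demand curve at Q*: 256.25 − 2.99×47.5348 = 114.1209.

P = $114.12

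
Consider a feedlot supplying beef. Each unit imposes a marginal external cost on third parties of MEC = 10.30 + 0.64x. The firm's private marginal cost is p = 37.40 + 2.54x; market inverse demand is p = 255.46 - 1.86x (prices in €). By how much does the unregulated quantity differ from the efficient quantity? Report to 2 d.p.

Market equilibrium (private): 37.40 + 2.54x = 255.46 - 1.86x → x_m = 49.5591.
Social marginal cost = private MC + MEC = 47.70 + 3.18x.
Set SMC = demand: 47.70 + 3.18x = 255.46 - 1.86x → x* = 41.2222.
Gap = |49.5591 − 41.2222| = 8.3369.

8.34 units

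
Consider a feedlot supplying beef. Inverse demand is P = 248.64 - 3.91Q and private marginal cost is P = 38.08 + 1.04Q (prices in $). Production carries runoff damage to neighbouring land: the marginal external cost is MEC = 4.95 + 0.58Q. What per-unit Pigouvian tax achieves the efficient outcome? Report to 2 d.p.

Social marginal cost = private MC + MEC = 43.03 + 1.62Q.
Set SMC = demand: 43.03 + 1.62Q = 248.64 - 3.91Q → Q* = 37.1808.
The Pigouvian tax equals MEC at Q*: 4.95 + 0.58×37.1808 = 26.5149.

tax = $26.51 per unit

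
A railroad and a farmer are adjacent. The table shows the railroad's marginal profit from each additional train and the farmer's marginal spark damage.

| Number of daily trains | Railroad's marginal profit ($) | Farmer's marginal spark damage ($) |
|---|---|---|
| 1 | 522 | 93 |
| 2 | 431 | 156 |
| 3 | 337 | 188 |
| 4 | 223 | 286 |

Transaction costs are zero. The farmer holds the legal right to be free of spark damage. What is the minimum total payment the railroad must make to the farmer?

Efficient level: marginal profit ≥ marginal spark damage through level 3, so k* = 3.
With the farmer holding the right, the railroad must at least compensate total damage at k*: 93 + 156 + 188 = 437.

$437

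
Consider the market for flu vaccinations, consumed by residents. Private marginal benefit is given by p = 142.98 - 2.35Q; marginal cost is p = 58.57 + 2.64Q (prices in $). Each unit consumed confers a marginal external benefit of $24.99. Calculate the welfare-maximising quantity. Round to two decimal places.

Social marginal benefit = demand + MEB = 167.97 - 2.35Q.
Set SMB = MC: 167.97 - 2.35Q = 58.57 + 2.64Q → Q* = 21.9238.

Q* = 21.92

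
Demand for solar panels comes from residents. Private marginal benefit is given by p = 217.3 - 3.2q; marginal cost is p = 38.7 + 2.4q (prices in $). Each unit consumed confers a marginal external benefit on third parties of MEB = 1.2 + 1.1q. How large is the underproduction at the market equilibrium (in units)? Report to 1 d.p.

8.1 units

Market equilibrium (private): 38.7 + 2.4q = 217.3 - 3.2q → q_m = 31.8929.
Social marginal benefit = demand + MEB = 218.5 - 2.1q.
Set SMB = MC: 218.5 - 2.1q = 38.7 + 2.4q → q* = 39.9556.
Gap = |31.8929 − 39.9556| = 8.0627.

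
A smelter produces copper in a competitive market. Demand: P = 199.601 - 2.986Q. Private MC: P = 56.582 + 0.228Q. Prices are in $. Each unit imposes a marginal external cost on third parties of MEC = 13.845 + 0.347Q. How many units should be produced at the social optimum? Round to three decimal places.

Q* = 36.275

Social marginal cost = private MC + MEC = 70.427 + 0.575Q.
Set SMC = demand: 70.427 + 0.575Q = 199.601 - 2.986Q → Q* = 36.2746.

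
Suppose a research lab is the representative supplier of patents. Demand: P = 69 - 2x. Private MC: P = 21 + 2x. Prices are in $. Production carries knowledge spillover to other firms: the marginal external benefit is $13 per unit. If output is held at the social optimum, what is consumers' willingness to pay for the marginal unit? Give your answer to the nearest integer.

P = $39

Social marginal cost = private MC − MEB = 8 + 2x.
Set SMC = demand: 8 + 2x = 69 - 2x → x* = 15.2500.
Consumer price on the demand curve at x*: 69 − 2×15.2500 = 38.5000.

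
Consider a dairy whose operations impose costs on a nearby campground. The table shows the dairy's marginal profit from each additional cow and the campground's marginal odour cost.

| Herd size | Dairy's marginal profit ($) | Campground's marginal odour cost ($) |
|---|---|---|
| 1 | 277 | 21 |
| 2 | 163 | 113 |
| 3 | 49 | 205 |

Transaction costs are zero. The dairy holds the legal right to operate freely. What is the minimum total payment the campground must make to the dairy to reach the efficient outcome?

Left alone the dairy would choose level 3 (marginal profit stays positive).
Efficient level: k* = 2 (marginal profit ≥ marginal odour cost through 2).
The campground must at least cover the dairy's forgone profit from cutting 3→2: 49 = 49.

$49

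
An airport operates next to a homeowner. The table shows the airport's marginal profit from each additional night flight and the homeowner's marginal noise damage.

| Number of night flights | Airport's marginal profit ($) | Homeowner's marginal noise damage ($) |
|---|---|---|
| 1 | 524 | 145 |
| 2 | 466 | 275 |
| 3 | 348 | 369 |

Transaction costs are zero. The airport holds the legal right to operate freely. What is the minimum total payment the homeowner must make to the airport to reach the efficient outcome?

$348

Left alone the airport would choose level 3 (marginal profit stays positive).
Efficient level: k* = 2 (marginal profit ≥ marginal noise damage through 2).
The homeowner must at least cover the airport's forgone profit from cutting 3→2: 348 = 348.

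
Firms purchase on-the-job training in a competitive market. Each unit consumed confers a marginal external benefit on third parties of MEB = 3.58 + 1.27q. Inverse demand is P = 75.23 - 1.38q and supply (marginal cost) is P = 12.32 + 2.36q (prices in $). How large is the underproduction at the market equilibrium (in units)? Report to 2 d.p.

Market equilibrium (private): 12.32 + 2.36q = 75.23 - 1.38q → q_m = 16.8209.
Social marginal benefit = demand + MEB = 78.81 - 0.11q.
Set SMB = MC: 78.81 - 0.11q = 12.32 + 2.36q → q* = 26.9190.
Gap = |16.8209 − 26.9190| = 10.0981.

10.10 units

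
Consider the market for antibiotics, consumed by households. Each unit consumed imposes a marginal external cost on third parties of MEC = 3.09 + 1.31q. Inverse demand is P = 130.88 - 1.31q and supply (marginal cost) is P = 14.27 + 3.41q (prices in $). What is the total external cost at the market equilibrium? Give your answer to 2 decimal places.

Market equilibrium (private): 14.27 + 3.41q = 130.88 - 1.31q → q_m = 24.7055.
Total external cost = ∫₀^{q_m} (3.09 + 1.31q) dq = 3.09×24.7055 + ½×1.31×24.7055² = 476.1269.

$476.13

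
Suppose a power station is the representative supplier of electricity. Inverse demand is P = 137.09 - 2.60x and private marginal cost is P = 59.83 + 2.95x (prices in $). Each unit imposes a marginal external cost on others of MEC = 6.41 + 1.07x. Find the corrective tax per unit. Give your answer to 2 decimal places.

Social marginal cost = private MC + MEC = 66.24 + 4.02x.
Set SMC = demand: 66.24 + 4.02x = 137.09 - 2.60x → x* = 10.7024.
The Pigouvian tax equals MEC at x*: 6.41 + 1.07×10.7024 = 17.8616.

tax = $17.86 per unit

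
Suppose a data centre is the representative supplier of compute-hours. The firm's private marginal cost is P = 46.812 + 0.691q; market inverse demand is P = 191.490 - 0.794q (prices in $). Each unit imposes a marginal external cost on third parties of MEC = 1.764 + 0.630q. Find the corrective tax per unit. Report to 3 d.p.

Social marginal cost = private MC + MEC = 48.576 + 1.321q.
Set SMC = demand: 48.576 + 1.321q = 191.490 - 0.794q → q* = 67.5716.
The Pigouvian tax equals MEC at q*: 1.764 + 0.630×67.5716 = 44.3341.

tax = $44.334 per unit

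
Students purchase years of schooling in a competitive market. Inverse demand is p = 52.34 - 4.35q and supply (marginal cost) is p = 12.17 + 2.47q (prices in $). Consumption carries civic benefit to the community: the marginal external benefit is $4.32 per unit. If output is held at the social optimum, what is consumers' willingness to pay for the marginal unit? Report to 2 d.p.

Social marginal benefit = demand + MEB = 56.66 - 4.35q.
Set SMB = MC: 56.66 - 4.35q = 12.17 + 2.47q → q* = 6.5235.
Consumer price on the demand curve at q*: 52.34 − 4.35×6.5235 = 23.9628.

P = $23.96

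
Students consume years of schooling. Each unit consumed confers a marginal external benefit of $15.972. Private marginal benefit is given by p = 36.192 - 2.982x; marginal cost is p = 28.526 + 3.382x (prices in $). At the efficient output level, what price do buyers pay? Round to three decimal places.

Social marginal benefit = demand + MEB = 52.164 - 2.982x.
Set SMB = MC: 52.164 - 2.982x = 28.526 + 3.382x → x* = 3.7143.
Consumer price on the demand curve at x*: 36.192 − 2.982×3.7143 = 25.1160.

P = $25.116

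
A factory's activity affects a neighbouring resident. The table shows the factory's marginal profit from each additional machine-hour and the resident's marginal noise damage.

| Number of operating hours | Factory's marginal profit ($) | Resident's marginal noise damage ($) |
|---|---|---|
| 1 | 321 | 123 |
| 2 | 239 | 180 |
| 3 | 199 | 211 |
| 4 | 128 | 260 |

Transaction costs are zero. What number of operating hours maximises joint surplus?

2

Bargaining reaches the level where marginal profit last exceeds marginal noise damage.
That holds through level 2 (239 ≥ 180) but not at 3 (199 < 211).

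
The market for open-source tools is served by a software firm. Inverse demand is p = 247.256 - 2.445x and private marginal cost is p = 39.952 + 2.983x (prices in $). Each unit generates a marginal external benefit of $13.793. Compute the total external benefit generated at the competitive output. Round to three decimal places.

$526.777

Market equilibrium (private): 39.952 + 2.983x = 247.256 - 2.445x → x_m = 38.1916.
Total external benefit = MEB × x_m = 13.793 × 38.1916 = 526.7767.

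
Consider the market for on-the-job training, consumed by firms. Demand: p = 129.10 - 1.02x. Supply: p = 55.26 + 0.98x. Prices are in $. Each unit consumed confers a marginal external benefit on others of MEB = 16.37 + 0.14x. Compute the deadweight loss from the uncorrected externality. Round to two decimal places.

Market equilibrium (private): 55.26 + 0.98x = 129.10 - 1.02x → x_m = 36.9200.
Social marginal benefit = demand + MEB = 145.47 - 0.88x.
Set SMB = MC: 145.47 - 0.88x = 55.26 + 0.98x → x* = 48.5000.
Between x* and x_m the wedge SMB − MC runs linearly from 0 to MEB(x_m), so the loss is a triangle.
DWL = ½ × 11.5800 × 21.5388 = 124.7097.

DWL = $124.71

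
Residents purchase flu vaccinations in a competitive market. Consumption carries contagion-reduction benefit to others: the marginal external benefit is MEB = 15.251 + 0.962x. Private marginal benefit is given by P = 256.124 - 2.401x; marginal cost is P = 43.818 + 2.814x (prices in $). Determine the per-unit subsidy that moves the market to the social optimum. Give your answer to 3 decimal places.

Social marginal benefit = demand + MEB = 271.375 - 1.439x.
Set SMB = MC: 271.375 - 1.439x = 43.818 + 2.814x → x* = 53.5051.
The Pigouvian subsidy equals MEB at x*: 15.251 + 0.962×53.5051 = 66.7229.

subsidy = $66.723 per unit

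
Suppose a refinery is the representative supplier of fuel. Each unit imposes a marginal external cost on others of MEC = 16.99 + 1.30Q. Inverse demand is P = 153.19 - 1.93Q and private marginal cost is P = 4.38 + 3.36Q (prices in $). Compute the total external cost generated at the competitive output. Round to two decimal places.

$992.29

Market equilibrium (private): 4.38 + 3.36Q = 153.19 - 1.93Q → Q_m = 28.1304.
Total external cost = ∫₀^{Q_m} (16.99 + 1.30Q) dQ = 16.99×28.1304 + ½×1.30×28.1304² = 992.2931.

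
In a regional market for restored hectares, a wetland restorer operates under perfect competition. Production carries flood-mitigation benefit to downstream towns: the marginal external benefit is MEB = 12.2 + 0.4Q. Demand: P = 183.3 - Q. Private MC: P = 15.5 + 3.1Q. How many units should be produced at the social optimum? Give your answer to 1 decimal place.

Q* = 48.6

Social marginal cost = private MC − MEB = 3.3 + 2.7Q.
Set SMC = demand: 3.3 + 2.7Q = 183.3 - Q → Q* = 48.6486.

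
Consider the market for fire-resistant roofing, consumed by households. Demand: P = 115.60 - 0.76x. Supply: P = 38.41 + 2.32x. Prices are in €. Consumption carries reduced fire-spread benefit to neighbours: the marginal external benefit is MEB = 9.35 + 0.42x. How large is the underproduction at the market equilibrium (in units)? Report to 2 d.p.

Market equilibrium (private): 38.41 + 2.32x = 115.60 - 0.76x → x_m = 25.0617.
Social marginal benefit = demand + MEB = 124.95 - 0.34x.
Set SMB = MC: 124.95 - 0.34x = 38.41 + 2.32x → x* = 32.5338.
Gap = |25.0617 − 32.5338| = 7.4721.

7.47 units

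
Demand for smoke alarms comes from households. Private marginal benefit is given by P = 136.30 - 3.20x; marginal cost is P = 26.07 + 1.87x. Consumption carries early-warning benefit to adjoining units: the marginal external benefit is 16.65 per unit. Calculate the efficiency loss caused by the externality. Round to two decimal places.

DWL = 27.34

Market equilibrium (private): 26.07 + 1.87x = 136.30 - 3.20x → x_m = 21.7416.
Social marginal benefit = demand + MEB = 152.95 - 3.20x.
Set SMB = MC: 152.95 - 3.20x = 26.07 + 1.87x → x* = 25.0256.
Height of the DWL triangle at x_m is SMB(x_m) − MC(x_m) = MEB(x_m) = 16.6500.
DWL = ½ × 3.2840 × 16.6500 = 27.3393.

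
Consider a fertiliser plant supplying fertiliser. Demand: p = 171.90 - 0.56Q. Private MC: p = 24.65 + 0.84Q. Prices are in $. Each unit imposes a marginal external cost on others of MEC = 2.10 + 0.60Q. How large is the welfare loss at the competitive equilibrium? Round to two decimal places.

DWL = $1062.99

Market equilibrium (private): 24.65 + 0.84Q = 171.90 - 0.56Q → Q_m = 105.1786.
Social marginal cost = private MC + MEC = 26.75 + 1.44Q.
Set SMC = demand: 26.75 + 1.44Q = 171.90 - 0.56Q → Q* = 72.5750.
Height of the DWL triangle at Q_m is SMC(Q_m) − demand(Q_m) = MEC(Q_m) = 65.2071.
DWL = ½ × 32.6036 × 65.2071 = 1062.9931.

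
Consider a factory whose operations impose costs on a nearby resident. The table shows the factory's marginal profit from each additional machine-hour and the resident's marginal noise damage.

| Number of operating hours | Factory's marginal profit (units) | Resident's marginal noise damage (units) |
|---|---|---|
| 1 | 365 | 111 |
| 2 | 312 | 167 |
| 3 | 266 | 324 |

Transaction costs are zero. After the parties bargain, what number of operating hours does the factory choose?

2

Bargaining reaches the level where marginal profit last exceeds marginal noise damage.
That holds through level 2 (312 ≥ 167) but not at 3 (266 < 324).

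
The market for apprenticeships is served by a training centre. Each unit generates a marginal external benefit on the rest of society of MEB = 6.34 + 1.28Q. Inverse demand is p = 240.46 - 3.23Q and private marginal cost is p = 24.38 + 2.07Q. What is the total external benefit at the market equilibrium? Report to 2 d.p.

Market equilibrium (private): 24.38 + 2.07Q = 240.46 - 3.23Q → Q_m = 40.7698.
Total external benefit = ∫₀^{Q_m} (6.34 + 1.28Q) dQ = 6.34×40.7698 + ½×1.28×40.7698² = 1322.2736.

1322.27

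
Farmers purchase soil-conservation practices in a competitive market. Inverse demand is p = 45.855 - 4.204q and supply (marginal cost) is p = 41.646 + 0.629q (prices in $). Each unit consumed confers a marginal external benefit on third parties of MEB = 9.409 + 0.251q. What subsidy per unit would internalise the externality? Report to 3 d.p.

subsidy = $10.155 per unit

Social marginal benefit = demand + MEB = 55.264 - 3.953q.
Set SMB = MC: 55.264 - 3.953q = 41.646 + 0.629q → q* = 2.9721.
The Pigouvian subsidy equals MEB at q*: 9.409 + 0.251×2.9721 = 10.1550.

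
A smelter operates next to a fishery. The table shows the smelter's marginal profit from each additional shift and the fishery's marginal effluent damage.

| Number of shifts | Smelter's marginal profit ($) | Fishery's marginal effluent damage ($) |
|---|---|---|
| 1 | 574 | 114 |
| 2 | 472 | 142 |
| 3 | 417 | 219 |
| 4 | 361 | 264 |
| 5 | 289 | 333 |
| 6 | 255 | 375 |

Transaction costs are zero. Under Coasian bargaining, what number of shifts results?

Bargaining reaches the level where marginal profit last exceeds marginal effluent damage.
That holds through level 4 (361 ≥ 264) but not at 5 (289 < 333).

4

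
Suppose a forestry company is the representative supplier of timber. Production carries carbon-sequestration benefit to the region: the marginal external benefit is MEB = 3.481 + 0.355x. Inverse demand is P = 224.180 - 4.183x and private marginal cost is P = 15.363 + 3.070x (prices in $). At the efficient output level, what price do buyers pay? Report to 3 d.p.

P = $95.441

Social marginal cost = private MC − MEB = 11.882 + 2.715x.
Set SMC = demand: 11.882 + 2.715x = 224.180 - 4.183x → x* = 30.7767.
Consumer price on the demand curve at x*: 224.180 − 4.183×30.7767 = 95.4411.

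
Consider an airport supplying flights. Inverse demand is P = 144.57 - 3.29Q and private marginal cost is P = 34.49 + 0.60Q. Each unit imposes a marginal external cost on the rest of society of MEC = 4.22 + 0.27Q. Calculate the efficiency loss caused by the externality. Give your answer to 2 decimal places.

DWL = 16.91

Market equilibrium (private): 34.49 + 0.60Q = 144.57 - 3.29Q → Q_m = 28.2982.
Social marginal cost = private MC + MEC = 38.71 + 0.87Q.
Set SMC = demand: 38.71 + 0.87Q = 144.57 - 3.29Q → Q* = 25.4471.
The welfare-loss triangle has base |Q_m − Q*| and height MEC(Q_m) (the vertical gap between SMC and demand is zero at Q* and MEC at Q_m).
DWL = ½ × 2.8511 × 11.8605 = 16.9077.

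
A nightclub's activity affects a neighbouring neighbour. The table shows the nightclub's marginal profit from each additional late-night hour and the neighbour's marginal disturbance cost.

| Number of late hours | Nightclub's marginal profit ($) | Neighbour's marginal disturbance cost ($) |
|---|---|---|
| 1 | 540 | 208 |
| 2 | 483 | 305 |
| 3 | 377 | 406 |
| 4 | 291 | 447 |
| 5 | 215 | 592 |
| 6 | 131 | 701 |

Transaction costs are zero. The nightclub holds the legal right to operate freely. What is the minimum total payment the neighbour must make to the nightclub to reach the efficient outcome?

Left alone the nightclub would choose level 6 (marginal profit stays positive).
Efficient level: k* = 2 (marginal profit ≥ marginal disturbance cost through 2).
The neighbour must at least cover the nightclub's forgone profit from cutting 6→2: 377 + 291 + 215 + 131 = 1014.

$1014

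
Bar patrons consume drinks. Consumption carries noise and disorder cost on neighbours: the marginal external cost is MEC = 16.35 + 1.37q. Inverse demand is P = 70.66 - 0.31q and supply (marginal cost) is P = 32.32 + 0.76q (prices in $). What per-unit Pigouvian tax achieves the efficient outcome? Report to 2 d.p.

Social marginal benefit = demand − MEC = 54.31 - 1.68q.
Set SMB = MC: 54.31 - 1.68q = 32.32 + 0.76q → q* = 9.0123.
The Pigouvian tax equals MEC at q*: 16.35 + 1.37×9.0123 = 28.6969.

tax = $28.70 per unit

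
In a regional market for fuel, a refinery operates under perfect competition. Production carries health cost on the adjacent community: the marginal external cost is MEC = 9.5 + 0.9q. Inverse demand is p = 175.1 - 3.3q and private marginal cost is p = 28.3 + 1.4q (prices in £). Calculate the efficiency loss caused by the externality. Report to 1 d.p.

Market equilibrium (private): 28.3 + 1.4q = 175.1 - 3.3q → q_m = 31.2340.
Social marginal cost = private MC + MEC = 37.8 + 2.3q.
Set SMC = demand: 37.8 + 2.3q = 175.1 - 3.3q → q* = 24.5179.
The welfare-loss triangle has base |q_m − q*| and height MEC(q_m) (the vertical gap between SMC and demand is zero at q* and MEC at q_m).
DWL = ½ × 6.7161 × 37.6106 = 126.2983.

DWL = £126.3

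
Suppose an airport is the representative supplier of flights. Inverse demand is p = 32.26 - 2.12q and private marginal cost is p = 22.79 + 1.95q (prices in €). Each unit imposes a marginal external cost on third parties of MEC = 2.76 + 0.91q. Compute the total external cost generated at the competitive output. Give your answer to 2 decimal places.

€8.89

Market equilibrium (private): 22.79 + 1.95q = 32.26 - 2.12q → q_m = 2.3268.
Total external cost = ∫₀^{q_m} (2.76 + 0.91q) dq = 2.76×2.3268 + ½×0.91×2.3268² = 8.8853.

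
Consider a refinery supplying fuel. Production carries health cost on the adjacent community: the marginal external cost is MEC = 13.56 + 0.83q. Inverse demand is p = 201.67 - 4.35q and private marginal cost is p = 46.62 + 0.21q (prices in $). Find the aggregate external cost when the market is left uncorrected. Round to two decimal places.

Market equilibrium (private): 46.62 + 0.21q = 201.67 - 4.35q → q_m = 34.0022.
Total external cost = ∫₀^{q_m} (13.56 + 0.83q) dq = 13.56×34.0022 + ½×0.83×34.0022² = 940.8719.

$940.87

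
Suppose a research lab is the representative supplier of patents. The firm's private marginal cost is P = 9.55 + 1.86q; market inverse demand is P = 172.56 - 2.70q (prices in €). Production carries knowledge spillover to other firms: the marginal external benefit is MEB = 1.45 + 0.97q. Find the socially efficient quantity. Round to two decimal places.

q* = 45.81

Social marginal cost = private MC − MEB = 8.10 + 0.89q.
Set SMC = demand: 8.10 + 0.89q = 172.56 - 2.70q → q* = 45.8106.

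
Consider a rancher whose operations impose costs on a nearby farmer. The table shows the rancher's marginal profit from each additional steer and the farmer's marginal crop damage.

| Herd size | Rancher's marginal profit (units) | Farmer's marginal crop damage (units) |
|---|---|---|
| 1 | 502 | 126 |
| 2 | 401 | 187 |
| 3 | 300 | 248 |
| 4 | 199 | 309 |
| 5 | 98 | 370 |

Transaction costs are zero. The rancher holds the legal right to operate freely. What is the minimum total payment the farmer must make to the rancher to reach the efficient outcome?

297

Left alone the rancher would choose level 5 (marginal profit stays positive).
Efficient level: k* = 3 (marginal profit ≥ marginal crop damage through 3).
The farmer must at least cover the rancher's forgone profit from cutting 5→3: 199 + 98 = 297.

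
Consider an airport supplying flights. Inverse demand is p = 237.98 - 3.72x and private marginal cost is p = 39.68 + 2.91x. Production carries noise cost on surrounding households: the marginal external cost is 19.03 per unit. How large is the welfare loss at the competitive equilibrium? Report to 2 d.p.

DWL = 27.31

Market equilibrium (private): 39.68 + 2.91x = 237.98 - 3.72x → x_m = 29.9095.
Social marginal cost = private MC + MEC = 58.71 + 2.91x.
Set SMC = demand: 58.71 + 2.91x = 237.98 - 3.72x → x* = 27.0392.
The welfare-loss triangle has base |x_m − x*| and height MEC(x_m) (the vertical gap between SMC and demand is zero at x* and MEC at x_m).
DWL = ½ × 2.8703 × 19.0300 = 27.3109.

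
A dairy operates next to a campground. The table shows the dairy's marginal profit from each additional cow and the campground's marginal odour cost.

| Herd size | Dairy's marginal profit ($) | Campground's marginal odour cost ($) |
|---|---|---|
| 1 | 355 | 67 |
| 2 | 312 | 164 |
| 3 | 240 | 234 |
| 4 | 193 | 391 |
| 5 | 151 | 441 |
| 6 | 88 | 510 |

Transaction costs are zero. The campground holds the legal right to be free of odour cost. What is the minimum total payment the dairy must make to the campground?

Efficient level: marginal profit ≥ marginal odour cost through level 3, so k* = 3.
With the campground holding the right, the dairy must at least compensate total damage at k*: 67 + 164 + 234 = 465.

$465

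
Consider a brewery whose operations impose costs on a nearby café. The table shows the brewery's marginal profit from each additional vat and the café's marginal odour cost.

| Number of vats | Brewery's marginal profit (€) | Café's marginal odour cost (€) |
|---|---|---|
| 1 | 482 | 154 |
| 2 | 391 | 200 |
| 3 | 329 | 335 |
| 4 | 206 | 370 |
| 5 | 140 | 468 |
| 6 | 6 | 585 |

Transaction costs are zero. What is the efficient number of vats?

2

Bargaining reaches the level where marginal profit last exceeds marginal odour cost.
That holds through level 2 (391 ≥ 200) but not at 3 (329 < 335).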